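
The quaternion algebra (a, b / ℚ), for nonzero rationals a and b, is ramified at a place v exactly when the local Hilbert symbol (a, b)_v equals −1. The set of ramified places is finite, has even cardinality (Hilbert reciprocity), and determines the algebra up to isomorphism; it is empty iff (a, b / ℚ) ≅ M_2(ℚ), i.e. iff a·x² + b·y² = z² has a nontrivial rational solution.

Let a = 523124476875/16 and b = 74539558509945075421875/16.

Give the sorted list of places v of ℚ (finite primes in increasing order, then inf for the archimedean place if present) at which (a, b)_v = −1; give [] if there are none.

[2, 3, 7, 11, 31, 37]

(a, b) ≡ (1148147, 3003) mod (ℚ^×)²; places V = {2, 3, 5, 7, 11, 13, 31, 37, ∞}.
(a,b)_7: α=1, u≡4; β=1, v≡1 (mod 7); (4|7)=+1, (1|7)=+1; sign (−1)^1·+1^1·+1^1 = -1.
(a,b)_3: α=6, u≡2; β=11, v≡2 (mod 3); (2|3)=-1, (2|3)=-1; sign (−1)^0·-1^11·-1^6 = -1.
(a,b)_∞: sgn(1148147)=+, sgn(3003)=+, so +1.
(a,b)_2: α=-4, β=-4; u≡3, v≡3 (mod 8); ε(u)ε(v)=1·1, αω(v)=-4·1, βω(u)=-4·1; sum ≡ 1  ⇒  -1.
(a,b)_13: α=1, u≡12; β=3, v≡4 (mod 13); (12|13)=+1, (4|13)=+1; sign (−1)^0·+1^3·+1^1 = +1.
(a,b)_11: α=1, u≡9; β=3, v≡5 (mod 11); (9|11)=+1, (5|11)=+1; sign (−1)^1·+1^3·+1^1 = -1.
(a,b)_31: α=1, u≡22; β=2, v≡26 (mod 31); (22|31)=-1, (26|31)=-1; sign (−1)^0·-1^2·-1^1 = -1.
(a,b)_37: α=1, u≡4; β=2, v≡18 (mod 37); (4|37)=+1, (18|37)=-1; sign (−1)^0·+1^2·-1^1 = -1.
(a,b)_5: α=4, u≡3; β=6, v≡2 (mod 5); (3|5)=-1, (2|5)=-1; sign (−1)^0·-1^6·-1^4 = +1.
(1148147, 3003 / ℚ) ramifies at {2, 3, 7, 11, 31, 37}: a division algebra.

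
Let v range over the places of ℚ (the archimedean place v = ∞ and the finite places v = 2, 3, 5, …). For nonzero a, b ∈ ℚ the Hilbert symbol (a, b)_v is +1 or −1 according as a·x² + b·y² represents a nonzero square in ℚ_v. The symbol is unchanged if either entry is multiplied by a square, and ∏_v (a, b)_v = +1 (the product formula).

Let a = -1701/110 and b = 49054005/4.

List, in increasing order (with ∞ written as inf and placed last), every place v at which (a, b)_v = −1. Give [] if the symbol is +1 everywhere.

[2, 5]

(a, b) ≡ (-2310, 5005) mod (ℚ^×)²; places V = {2, 3, 5, 7, 11, 13, ∞}.
(a,b)_5: α=-1, u≡2; β=1, v≡4 (mod 5); (2|5)=-1, (4|5)=+1; sign (−1)^0·-1^1·+1^-1 = -1.
(a,b)_∞: sgn(-2310)=−, sgn(5005)=+, so +1.
(a,b)_7: α=1, u≡6; β=1, v≡2 (mod 7); (6|7)=-1, (2|7)=+1; sign (−1)^1·-1^1·+1^1 = +1.
(a,b)_11: α=-1, u≡7; β=3, v≡4 (mod 11); (7|11)=-1, (4|11)=+1; sign (−1)^1·-1^3·+1^-1 = +1.
(a,b)_13: α=0, u≡9; β=1, v≡11 (mod 13); (9|13)=+1, (11|13)=-1; sign (−1)^0·+1^1·-1^0 = +1.
(a,b)_3: α=5, u≡1; β=4, v≡1 (mod 3); (1|3)=+1, (1|3)=+1; sign (−1)^0·+1^4·+1^5 = +1.
(a,b)_2: α=-1, β=-2; u≡5, v≡5 (mod 8); ε(u)ε(v)=0·0, αω(v)=-1·1, βω(u)=-2·1; sum ≡ 1  ⇒  -1.
Ram(-2310, 5005) = {2, 5}; no ℚ_2-point on the conic.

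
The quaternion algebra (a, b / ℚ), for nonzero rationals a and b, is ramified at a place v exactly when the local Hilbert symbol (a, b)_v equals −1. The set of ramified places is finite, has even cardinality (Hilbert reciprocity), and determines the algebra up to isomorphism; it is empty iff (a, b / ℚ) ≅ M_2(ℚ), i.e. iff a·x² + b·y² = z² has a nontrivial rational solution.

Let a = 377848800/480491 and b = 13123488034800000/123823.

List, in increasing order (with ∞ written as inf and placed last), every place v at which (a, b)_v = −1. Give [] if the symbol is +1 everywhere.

[5, 11, 13, 17]

Mod squares: a ≡ 2618, b ≡ 10010. Check v ∈ {∞, 2, 3, 5, 7, 11, 13, 17, 19}.
v=∞: 2618 > 0 and 10010 > 0  ⇒  (a,b)_∞ = +1.
v=11: a=11^-3·(≡6), b=11^3·(≡8) mod 11; (6|11)=-1, (8|11)=-1; (−1)^{-3·3·5}·(-1)^3·(-1)^-3 = -1.
v=17: a=17^1·(≡13), b=17^2·(≡6) mod 17; (13|17)=+1, (6|17)=-1; (−1)^{1·2·8}·(+1)^2·(-1)^1 = -1.
v=19: a=19^-2·(≡18), b=19^-2·(≡1) mod 19; (18|19)=-1, (1|19)=+1; (−1)^{-2·-2·9}·(-1)^-2·(+1)^-2 = +1.
v=3: a=3^4·(≡2), b=3^8·(≡2) mod 3; (2|3)=-1, (2|3)=-1; (−1)^{4·8·1}·(-1)^8·(-1)^4 = +1.
v=2: v_2(a)=5, v_2(b)=7; units ≡ 5, 5 (mod 8); ε·ε+αω+βω = 0·0+5·1+7·1 ≡ 0  ⇒  (a,b)_2 = +1.
v=13: a=13^0·(≡11), b=13^1·(≡12) mod 13; (11|13)=-1, (12|13)=+1; (−1)^{0·1·6}·(-1)^1·(+1)^0 = -1.
v=5: a=5^2·(≡2), b=5^5·(≡2) mod 5; (2|5)=-1, (2|5)=-1; (−1)^{2·5·2}·(-1)^5·(-1)^2 = -1.
v=7: a=7^3·(≡6), b=7^-3·(≡1) mod 7; (6|7)=-1, (1|7)=+1; (−1)^{3·-3·3}·(-1)^-3·(+1)^3 = +1.
|Ram(2618, 10010)| = 4, even; anisotropic at {5, 11, 13, 17}.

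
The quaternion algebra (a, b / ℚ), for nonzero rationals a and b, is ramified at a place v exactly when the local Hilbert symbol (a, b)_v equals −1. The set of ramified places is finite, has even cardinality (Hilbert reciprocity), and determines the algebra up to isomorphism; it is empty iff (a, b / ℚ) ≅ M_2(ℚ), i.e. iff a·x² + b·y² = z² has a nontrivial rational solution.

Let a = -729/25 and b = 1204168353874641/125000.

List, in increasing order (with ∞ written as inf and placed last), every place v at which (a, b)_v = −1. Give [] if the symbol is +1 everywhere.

(a, b) ≡ (-1, 2) mod (ℚ^×)²; places V = {2, 3, 5, 41, 43, ∞}.
(a,b)_5: α=-2, u≡1; β=-6, v≡2 (mod 5); (1|5)=+1, (2|5)=-1; sign (−1)^0·+1^-6·-1^-2 = +1.
(a,b)_3: α=6, u≡2; β=18, v≡2 (mod 3); (2|3)=-1, (2|3)=-1; sign (−1)^0·-1^18·-1^6 = +1.
(a,b)_2: α=0, β=-3; u≡7, v≡1 (mod 8); ε(u)ε(v)=1·0, αω(v)=0·0, βω(u)=-3·0; sum ≡ 0  ⇒  +1.
(a,b)_43: α=0, u≡19; β=2, v≡32 (mod 43); (19|43)=-1, (32|43)=-1; sign (−1)^0·-1^2·-1^0 = +1.
(a,b)_41: α=0, u≡2; β=2, v≡37 (mod 41); (2|41)=+1, (37|41)=+1; sign (−1)^0·+1^2·+1^0 = +1.
(a,b)_∞: sgn(-1)=−, sgn(2)=+, so +1.
Ram(a, b) = ∅: the form -1·x² + 2·y² − z² is isotropic over every ℚ_v, so by Hasse–Minkowski it is isotropic over ℚ.

[]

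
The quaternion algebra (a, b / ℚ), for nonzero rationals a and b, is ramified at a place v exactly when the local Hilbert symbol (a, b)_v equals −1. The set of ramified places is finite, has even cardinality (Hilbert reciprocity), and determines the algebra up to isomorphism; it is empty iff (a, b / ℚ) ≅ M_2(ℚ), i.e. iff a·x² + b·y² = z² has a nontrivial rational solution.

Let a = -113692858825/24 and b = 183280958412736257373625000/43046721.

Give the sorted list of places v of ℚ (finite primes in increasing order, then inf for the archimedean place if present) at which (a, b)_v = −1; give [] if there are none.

Mod squares: a ≡ -579462, b ≡ 1178. Check v ∈ {∞, 2, 3, 5, 7, 13, 17, 19, 23, 31}.
v=3: a=3^-1·(≡1), b=3^-16·(≡2) mod 3; (1|3)=+1, (2|3)=-1; (−1)^{-1·-16·1}·(+1)^-16·(-1)^-1 = -1.
v=17: a=17^1·(≡1), b=17^4·(≡5) mod 17; (1|17)=+1, (5|17)=-1; (−1)^{1·4·8}·(+1)^4·(-1)^1 = -1.
v=5: a=5^2·(≡3), b=5^6·(≡2) mod 5; (3|5)=-1, (2|5)=-1; (−1)^{2·6·2}·(-1)^6·(-1)^2 = +1.
v=∞: -579462 < 0 and 1178 > 0  ⇒  (a,b)_∞ = +1.
v=2: v_2(a)=-3, v_2(b)=3; units ≡ 5, 5 (mod 8); ε·ε+αω+βω = 0·0+-3·1+3·1 ≡ 0  ⇒  (a,b)_2 = +1.
v=31: a=31^2·(≡23), b=31^5·(≡14) mod 31; (23|31)=-1, (14|31)=+1; (−1)^{2·5·15}·(-1)^5·(+1)^2 = -1.
v=23: a=23^1·(≡22), b=23^2·(≡7) mod 23; (22|23)=-1, (7|23)=-1; (−1)^{1·2·11}·(-1)^2·(-1)^1 = -1.
v=19: a=19^1·(≡11), b=19^3·(≡4) mod 19; (11|19)=+1, (4|19)=+1; (−1)^{1·3·9}·(+1)^3·(+1)^1 = -1.
v=13: a=13^1·(≡4), b=13^2·(≡5) mod 13; (4|13)=+1, (5|13)=-1; (−1)^{1·2·6}·(+1)^2·(-1)^1 = -1.
v=7: a=7^2·(≡3), b=7^0·(≡1) mod 7; (3|7)=-1, (1|7)=+1; (−1)^{2·0·3}·(-1)^0·(+1)^2 = +1.
Ram(-579462, 1178) = {3, 13, 17, 19, 23, 31}; no ℚ_3-point on the conic.

[3, 13, 17, 19, 23, 31]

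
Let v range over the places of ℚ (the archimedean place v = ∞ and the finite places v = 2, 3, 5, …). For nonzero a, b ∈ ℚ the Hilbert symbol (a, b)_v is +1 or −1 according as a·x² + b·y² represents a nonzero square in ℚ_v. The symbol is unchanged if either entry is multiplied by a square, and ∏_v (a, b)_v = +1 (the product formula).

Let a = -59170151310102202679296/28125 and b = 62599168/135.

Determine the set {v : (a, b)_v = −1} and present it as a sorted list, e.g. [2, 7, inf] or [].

(a, b) ≡ (-18874505, 229245) mod (ℚ^×)²; places V = {2, 3, 5, 13, 17, 19, 29, 31, ∞}.
(a,b)_29: α=3, u≡14; β=1, v≡11 (mod 29); (14|29)=-1, (11|29)=-1; sign (−1)^0·-1^1·-1^3 = +1.
(a,b)_31: α=3, u≡1; β=1, v≡13 (mod 31); (1|31)=+1, (13|31)=-1; sign (−1)^1·+1^1·-1^3 = +1.
(a,b)_17: α=3, u≡12; β=1, v≡15 (mod 17); (12|17)=-1, (15|17)=+1; sign (−1)^0·-1^1·+1^3 = -1.
(a,b)_19: α=1, u≡7; β=0, v≡10 (mod 19); (7|19)=+1, (10|19)=-1; sign (−1)^0·+1^0·-1^1 = -1.
(a,b)_13: α=1, u≡6; β=0, v≡12 (mod 13); (6|13)=-1, (12|13)=+1; sign (−1)^0·-1^0·+1^1 = +1.
(a,b)_2: α=26, β=12; u≡7, v≡5 (mod 8); ε(u)ε(v)=1·0, αω(v)=26·1, βω(u)=12·0; sum ≡ 0  ⇒  +1.
(a,b)_∞: sgn(-18874505)=−, sgn(229245)=+, so +1.
(a,b)_5: α=-5, u≡1; β=-1, v≡4 (mod 5); (1|5)=+1, (4|5)=+1; sign (−1)^0·+1^-1·+1^-5 = +1.
(a,b)_3: α=-2, u≡1; β=-3, v≡2 (mod 3); (1|3)=+1, (2|3)=-1; sign (−1)^0·+1^-3·-1^-2 = +1.
(-18874505, 229245 / ℚ) ramifies at {17, 19}: a division algebra.

[17, 19]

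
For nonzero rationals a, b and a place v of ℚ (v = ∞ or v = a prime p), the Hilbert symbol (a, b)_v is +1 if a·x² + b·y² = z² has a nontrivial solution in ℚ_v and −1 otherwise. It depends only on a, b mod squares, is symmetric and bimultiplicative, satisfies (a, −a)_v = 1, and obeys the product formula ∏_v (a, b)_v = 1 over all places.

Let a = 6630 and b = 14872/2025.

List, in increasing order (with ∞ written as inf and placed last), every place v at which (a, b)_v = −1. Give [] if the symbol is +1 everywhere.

[2, 5, 11, 17]

Mod squares: a ≡ 6630, b ≡ 22. Check v ∈ {∞, 2, 3, 5, 11, 13, 17}.
v=17: a=17^1·(≡16), b=17^0·(≡7) mod 17; (16|17)=+1, (7|17)=-1; (−1)^{1·0·8}·(+1)^0·(-1)^1 = -1.
v=13: a=13^1·(≡3), b=13^2·(≡1) mod 13; (3|13)=+1, (1|13)=+1; (−1)^{1·2·6}·(+1)^2·(+1)^1 = +1.
v=3: a=3^1·(≡2), b=3^-4·(≡1) mod 3; (2|3)=-1, (1|3)=+1; (−1)^{1·-4·1}·(-1)^-4·(+1)^1 = +1.
v=2: v_2(a)=1, v_2(b)=3; units ≡ 3, 3 (mod 8); ε·ε+αω+βω = 1·1+1·1+3·1 ≡ 1  ⇒  (a,b)_2 = -1.
v=5: a=5^1·(≡1), b=5^-2·(≡2) mod 5; (1|5)=+1, (2|5)=-1; (−1)^{1·-2·2}·(+1)^-2·(-1)^1 = -1.
v=∞: 6630 > 0 and 22 > 0  ⇒  (a,b)_∞ = +1.
v=11: a=11^0·(≡8), b=11^1·(≡10) mod 11; (8|11)=-1, (10|11)=-1; (−1)^{0·1·5}·(-1)^1·(-1)^0 = -1.
Ram(6630, 22) = {2, 5, 11, 17}; no ℚ_2-point on the conic.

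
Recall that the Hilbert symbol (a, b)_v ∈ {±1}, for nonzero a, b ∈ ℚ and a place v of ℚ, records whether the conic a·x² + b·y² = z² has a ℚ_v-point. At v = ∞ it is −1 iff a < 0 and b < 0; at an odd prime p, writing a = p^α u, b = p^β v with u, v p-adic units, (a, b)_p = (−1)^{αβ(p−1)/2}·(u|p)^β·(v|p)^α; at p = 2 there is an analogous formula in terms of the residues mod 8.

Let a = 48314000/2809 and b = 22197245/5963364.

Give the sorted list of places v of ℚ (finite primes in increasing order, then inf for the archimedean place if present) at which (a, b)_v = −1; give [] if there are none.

Mod squares: a ≡ 2465, b ≡ 5. Check v ∈ {∞, 2, 3, 5, 7, 11, 17, 29, 37, 43, 53}.
v=29: a=29^1·(≡27), b=29^0·(≡1) mod 29; (27|29)=-1, (1|29)=+1; (−1)^{1·0·14}·(-1)^0·(+1)^1 = +1.
v=∞: 2465 > 0 and 5 > 0  ⇒  (a,b)_∞ = +1.
v=11: a=11^0·(≡5), b=11^-2·(≡1) mod 11; (5|11)=+1, (1|11)=+1; (−1)^{0·-2·5}·(+1)^-2·(+1)^0 = +1.
v=17: a=17^1·(≡2), b=17^0·(≡11) mod 17; (2|17)=+1, (11|17)=-1; (−1)^{1·0·8}·(+1)^0·(-1)^1 = -1.
v=5: a=5^3·(≡3), b=5^1·(≡1) mod 5; (3|5)=-1, (1|5)=+1; (−1)^{3·1·2}·(-1)^1·(+1)^3 = -1.
v=37: a=37^0·(≡15), b=37^-2·(≡35) mod 37; (15|37)=-1, (35|37)=-1; (−1)^{0·-2·18}·(-1)^-2·(-1)^0 = +1.
v=53: a=53^-2·(≡48), b=53^0·(≡23) mod 53; (48|53)=-1, (23|53)=-1; (−1)^{-2·0·26}·(-1)^0·(-1)^-2 = +1.
v=3: a=3^0·(≡2), b=3^-2·(≡2) mod 3; (2|3)=-1, (2|3)=-1; (−1)^{0·-2·1}·(-1)^-2·(-1)^0 = +1.
v=2: v_2(a)=4, v_2(b)=-2; units ≡ 1, 5 (mod 8); ε·ε+αω+βω = 0·0+4·1+-2·0 ≡ 0  ⇒  (a,b)_2 = +1.
v=7: a=7^2·(≡4), b=7^4·(≡5) mod 7; (4|7)=+1, (5|7)=-1; (−1)^{2·4·3}·(+1)^4·(-1)^2 = +1.
v=43: a=43^0·(≡35), b=43^2·(≡7) mod 43; (35|43)=+1, (7|43)=-1; (−1)^{0·2·21}·(+1)^2·(-1)^0 = +1.
(2465, 5 / ℚ) ramifies at {5, 17}: a division algebra.

[5, 17]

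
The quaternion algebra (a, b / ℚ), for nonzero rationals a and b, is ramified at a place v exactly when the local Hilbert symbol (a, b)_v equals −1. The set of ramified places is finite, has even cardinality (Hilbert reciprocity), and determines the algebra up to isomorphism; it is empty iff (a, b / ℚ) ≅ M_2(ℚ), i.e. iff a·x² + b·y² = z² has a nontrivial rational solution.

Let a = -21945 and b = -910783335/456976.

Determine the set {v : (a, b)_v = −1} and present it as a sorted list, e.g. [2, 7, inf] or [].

[3, 5, 19, inf]

(a, b) ≡ (-21945, -3135) mod (ℚ^×)²; places V = {2, 3, 5, 7, 11, 13, 19, ∞}.
(a,b)_5: α=1, u≡1; β=1, v≡3 (mod 5); (1|5)=+1, (3|5)=-1; sign (−1)^0·+1^1·-1^1 = -1.
(a,b)_2: α=0, β=-4; u≡7, v≡1 (mod 8); ε(u)ε(v)=1·0, αω(v)=0·0, βω(u)=-4·0; sum ≡ 0  ⇒  +1.
(a,b)_11: α=1, u≡7; β=3, v≡1 (mod 11); (7|11)=-1, (1|11)=+1; sign (−1)^1·-1^3·+1^1 = +1.
(a,b)_13: α=0, u≡12; β=-4, v≡2 (mod 13); (12|13)=+1, (2|13)=-1; sign (−1)^0·+1^-4·-1^0 = +1.
(a,b)_3: α=1, u≡2; β=1, v≡2 (mod 3); (2|3)=-1, (2|3)=-1; sign (−1)^1·-1^1·-1^1 = -1.
(a,b)_∞: sgn(-21945)=−, sgn(-3135)=−, so -1.
(a,b)_19: α=1, u≡4; β=1, v≡4 (mod 19); (4|19)=+1, (4|19)=+1; sign (−1)^1·+1^1·+1^1 = -1.
(a,b)_7: α=1, u≡1; β=4, v≡1 (mod 7); (1|7)=+1, (1|7)=+1; sign (−1)^0·+1^4·+1^1 = +1.
Ram(-21945, -3135) = {3, 5, 19, ∞}; no ℚ_3-point on the conic.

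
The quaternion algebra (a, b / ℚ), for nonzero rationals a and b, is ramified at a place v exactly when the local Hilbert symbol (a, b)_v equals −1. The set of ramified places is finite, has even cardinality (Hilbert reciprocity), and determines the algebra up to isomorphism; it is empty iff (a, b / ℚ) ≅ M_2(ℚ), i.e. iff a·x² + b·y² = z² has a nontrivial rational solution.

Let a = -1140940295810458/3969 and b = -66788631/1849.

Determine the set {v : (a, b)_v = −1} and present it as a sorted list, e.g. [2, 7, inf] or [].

(a, b) ≡ (-12298, -4879) mod (ℚ^×)²; places V = {2, 3, 7, 11, 13, 17, 19, 23, 41, 43, ∞}.
(a,b)_2: α=1, β=0; u≡3, v≡1 (mod 8); ε(u)ε(v)=1·0, αω(v)=1·0, βω(u)=0·1; sum ≡ 0  ⇒  +1.
(a,b)_13: α=1, u≡4; β=2, v≡9 (mod 13); (4|13)=+1, (9|13)=+1; sign (−1)^0·+1^2·+1^1 = +1.
(a,b)_3: α=-4, u≡2; β=4, v≡2 (mod 3); (2|3)=-1, (2|3)=-1; sign (−1)^0·-1^4·-1^-4 = +1.
(a,b)_43: α=1, u≡15; β=-2, v≡1 (mod 43); (15|43)=+1, (1|43)=+1; sign (−1)^0·+1^-2·+1^1 = +1.
(a,b)_17: α=2, u≡14; β=1, v≡15 (mod 17); (14|17)=-1, (15|17)=+1; sign (−1)^0·-1^1·+1^2 = -1.
(a,b)_7: α=-2, u≡1; β=1, v≡5 (mod 7); (1|7)=+1, (5|7)=-1; sign (−1)^0·+1^1·-1^-2 = +1.
(a,b)_23: α=2, u≡17; β=0, v≡14 (mod 23); (17|23)=-1, (14|23)=-1; sign (−1)^0·-1^0·-1^2 = +1.
(a,b)_∞: sgn(-12298)=−, sgn(-4879)=−, so -1.
(a,b)_19: α=2, u≡15; β=0, v≡6 (mod 19); (15|19)=-1, (6|19)=+1; sign (−1)^0·-1^0·+1^2 = +1.
(a,b)_41: α=2, u≡25; β=1, v≡36 (mod 41); (25|41)=+1, (36|41)=+1; sign (−1)^0·+1^1·+1^2 = +1.
(a,b)_11: α=1, u≡9; β=0, v≡3 (mod 11); (9|11)=+1, (3|11)=+1; sign (−1)^0·+1^0·+1^1 = +1.
|Ram(-12298, -4879)| = 2, even; anisotropic at {17, ∞}.

[17, inf]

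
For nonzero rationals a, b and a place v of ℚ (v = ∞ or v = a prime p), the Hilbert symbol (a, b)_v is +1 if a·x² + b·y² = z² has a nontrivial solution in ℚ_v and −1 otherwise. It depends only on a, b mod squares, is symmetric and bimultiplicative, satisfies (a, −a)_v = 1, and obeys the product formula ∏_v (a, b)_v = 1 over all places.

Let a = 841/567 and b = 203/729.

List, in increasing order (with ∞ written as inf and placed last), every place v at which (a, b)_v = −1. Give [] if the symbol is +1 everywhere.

(a, b) ≡ (7, 203) mod (ℚ^×)²; places V = {2, 3, 7, 29, ∞}.
(a,b)_2: α=0, β=0; u≡7, v≡3 (mod 8); ε(u)ε(v)=1·1, αω(v)=0·1, βω(u)=0·0; sum ≡ 1  ⇒  -1.
(a,b)_∞: sgn(7)=+, sgn(203)=+, so +1.
(a,b)_3: α=-4, u≡1; β=-6, v≡2 (mod 3); (1|3)=+1, (2|3)=-1; sign (−1)^0·+1^-6·-1^-4 = +1.
(a,b)_29: α=2, u≡20; β=1, v≡9 (mod 29); (20|29)=+1, (9|29)=+1; sign (−1)^0·+1^1·+1^2 = +1.
(a,b)_7: α=-1, u≡2; β=1, v≡1 (mod 7); (2|7)=+1, (1|7)=+1; sign (−1)^1·+1^1·+1^-1 = -1.
|Ram(7, 203)| = 2, even; anisotropic at {2, 7}.

[2, 7]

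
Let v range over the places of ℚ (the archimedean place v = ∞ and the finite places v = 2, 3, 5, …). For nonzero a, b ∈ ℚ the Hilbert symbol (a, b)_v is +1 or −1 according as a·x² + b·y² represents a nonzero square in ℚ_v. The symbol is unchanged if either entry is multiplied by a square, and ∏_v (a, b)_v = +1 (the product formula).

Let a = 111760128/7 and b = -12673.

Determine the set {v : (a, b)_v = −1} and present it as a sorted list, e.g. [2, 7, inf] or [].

(a, b) ≡ (339549, -12673) mod (ℚ^×)²; places V = {2, 3, 7, 19, 23, 29, 37, ∞}.
(a,b)_37: α=1, u≡7; β=0, v≡18 (mod 37); (7|37)=+1, (18|37)=-1; sign (−1)^0·+1^0·-1^1 = -1.
(a,b)_19: α=1, u≡5; β=1, v≡17 (mod 19); (5|19)=+1, (17|19)=+1; sign (−1)^1·+1^1·+1^1 = -1.
(a,b)_3: α=3, u≡2; β=0, v≡2 (mod 3); (2|3)=-1, (2|3)=-1; sign (−1)^0·-1^0·-1^3 = -1.
(a,b)_23: α=1, u≡19; β=1, v≡1 (mod 23); (19|23)=-1, (1|23)=+1; sign (−1)^1·-1^1·+1^1 = +1.
(a,b)_2: α=8, β=0; u≡5, v≡7 (mod 8); ε(u)ε(v)=0·1, αω(v)=8·0, βω(u)=0·1; sum ≡ 0  ⇒  +1.
(a,b)_7: α=-1, u≡4; β=0, v≡4 (mod 7); (4|7)=+1, (4|7)=+1; sign (−1)^0·+1^0·+1^-1 = +1.
(a,b)_∞: sgn(339549)=+, sgn(-12673)=−, so +1.
(a,b)_29: α=0, u≡27; β=1, v≡27 (mod 29); (27|29)=-1, (27|29)=-1; sign (−1)^0·-1^1·-1^0 = -1.
Ram(339549, -12673) = {3, 19, 29, 37}; no ℚ_3-point on the conic.

[3, 19, 29, 37]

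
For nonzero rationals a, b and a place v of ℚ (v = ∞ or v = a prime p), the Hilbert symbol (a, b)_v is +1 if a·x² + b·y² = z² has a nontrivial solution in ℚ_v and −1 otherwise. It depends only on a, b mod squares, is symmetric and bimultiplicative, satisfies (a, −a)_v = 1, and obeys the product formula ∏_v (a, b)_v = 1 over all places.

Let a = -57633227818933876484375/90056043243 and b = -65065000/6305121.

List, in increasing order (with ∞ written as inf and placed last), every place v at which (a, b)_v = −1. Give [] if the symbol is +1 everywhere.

[3, 11, 13, inf]

Mod squares: a ≡ -1365, b ≡ -154. Check v ∈ {∞, 2, 3, 5, 7, 11, 13, 17, 23, 31, 37}.
v=11: a=11^4·(≡2), b=11^1·(≡7) mod 11; (2|11)=-1, (7|11)=-1; (−1)^{4·1·5}·(-1)^1·(-1)^4 = -1.
v=23: a=23^-2·(≡20), b=23^0·(≡10) mod 23; (20|23)=-1, (10|23)=-1; (−1)^{-2·0·11}·(-1)^0·(-1)^-2 = +1.
v=31: a=31^-2·(≡6), b=31^-2·(≡14) mod 31; (6|31)=-1, (14|31)=+1; (−1)^{-2·-2·15}·(-1)^-2·(+1)^-2 = +1.
v=17: a=17^2·(≡10), b=17^0·(≡15) mod 17; (10|17)=-1, (15|17)=+1; (−1)^{2·0·8}·(-1)^0·(+1)^2 = +1.
v=3: a=3^-11·(≡1), b=3^-8·(≡2) mod 3; (1|3)=+1, (2|3)=-1; (−1)^{-11·-8·1}·(+1)^-8·(-1)^-11 = -1.
v=37: a=37^2·(≡21), b=37^0·(≡17) mod 37; (21|37)=+1, (17|37)=-1; (−1)^{2·0·18}·(+1)^0·(-1)^2 = +1.
v=7: a=7^3·(≡4), b=7^1·(≡5) mod 7; (4|7)=+1, (5|7)=-1; (−1)^{3·1·3}·(+1)^1·(-1)^3 = +1.
v=13: a=13^5·(≡12), b=13^2·(≡2) mod 13; (12|13)=+1, (2|13)=-1; (−1)^{5·2·6}·(+1)^2·(-1)^5 = -1.
v=2: v_2(a)=0, v_2(b)=3; units ≡ 3, 3 (mod 8); ε·ε+αω+βω = 1·1+0·1+3·1 ≡ 0  ⇒  (a,b)_2 = +1.
v=∞: -1365 < 0 and -154 < 0  ⇒  (a,b)_∞ = -1.
v=5: a=5^7·(≡2), b=5^4·(≡1) mod 5; (2|5)=-1, (1|5)=+1; (−1)^{7·4·2}·(-1)^4·(+1)^7 = +1.
(-1365, -154 / ℚ) ramifies at {3, 11, 13, ∞}: a division algebra.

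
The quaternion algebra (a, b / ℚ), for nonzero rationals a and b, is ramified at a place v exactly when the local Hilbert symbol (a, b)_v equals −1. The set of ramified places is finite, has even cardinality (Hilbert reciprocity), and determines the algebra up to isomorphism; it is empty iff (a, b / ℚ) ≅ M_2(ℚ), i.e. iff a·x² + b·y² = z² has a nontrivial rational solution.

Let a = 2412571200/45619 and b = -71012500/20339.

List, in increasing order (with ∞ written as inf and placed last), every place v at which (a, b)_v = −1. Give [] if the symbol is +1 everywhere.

(a, b) ≡ (17043, -312455) mod (ℚ^×)²; places V = {2, 3, 5, 7, 11, 13, 19, 23, 41, 43, ∞}.
(a,b)_2: α=6, β=2; u≡3, v≡1 (mod 8); ε(u)ε(v)=1·0, αω(v)=6·0, βω(u)=2·1; sum ≡ 0  ⇒  +1.
(a,b)_43: α=0, u≡11; β=-2, v≡2 (mod 43); (11|43)=+1, (2|43)=-1; sign (−1)^0·+1^-2·-1^0 = +1.
(a,b)_41: α=2, u≡15; β=0, v≡11 (mod 41); (15|41)=-1, (11|41)=-1; sign (−1)^0·-1^0·-1^2 = +1.
(a,b)_∞: sgn(17043)=+, sgn(-312455)=−, so +1.
(a,b)_3: α=1, u≡2; β=0, v≡1 (mod 3); (2|3)=-1, (1|3)=+1; sign (−1)^0·-1^0·+1^1 = +1.
(a,b)_5: α=2, u≡2; β=5, v≡4 (mod 5); (2|5)=-1, (4|5)=+1; sign (−1)^0·-1^5·+1^2 = -1.
(a,b)_23: α=1, u≡14; β=1, v≡16 (mod 23); (14|23)=-1, (16|23)=+1; sign (−1)^1·-1^1·+1^1 = +1.
(a,b)_19: α=-1, u≡7; β=1, v≡1 (mod 19); (7|19)=+1, (1|19)=+1; sign (−1)^1·+1^1·+1^-1 = -1.
(a,b)_7: α=-4, u≡5; β=0, v≡2 (mod 7); (5|7)=-1, (2|7)=+1; sign (−1)^0·-1^0·+1^-4 = +1.
(a,b)_13: α=1, u≡8; β=1, v≡5 (mod 13); (8|13)=-1, (5|13)=-1; sign (−1)^0·-1^1·-1^1 = +1.
(a,b)_11: α=0, u≡3; β=-1, v≡2 (mod 11); (3|11)=+1, (2|11)=-1; sign (−1)^0·+1^-1·-1^0 = +1.
Ram(17043, -312455) = {5, 19}; no ℚ_5-point on the conic.

[5, 19]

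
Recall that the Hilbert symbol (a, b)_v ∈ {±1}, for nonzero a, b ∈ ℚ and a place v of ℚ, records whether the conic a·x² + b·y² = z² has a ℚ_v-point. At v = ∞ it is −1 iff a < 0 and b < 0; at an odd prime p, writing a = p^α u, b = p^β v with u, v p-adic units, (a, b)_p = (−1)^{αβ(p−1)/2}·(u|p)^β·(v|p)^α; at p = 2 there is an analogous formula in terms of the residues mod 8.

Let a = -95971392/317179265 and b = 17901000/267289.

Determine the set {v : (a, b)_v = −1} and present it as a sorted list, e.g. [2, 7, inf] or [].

[5, 13]

(a, b) ≡ (-1105, 2210) mod (ℚ^×)²; places V = {2, 3, 5, 11, 13, 17, 47, ∞}.
(a,b)_11: α=2, u≡2; β=-2, v≡2 (mod 11); (2|11)=-1, (2|11)=-1; sign (−1)^0·-1^-2·-1^2 = +1.
(a,b)_2: α=6, β=3; u≡7, v≡1 (mod 8); ε(u)ε(v)=1·0, αω(v)=6·0, βω(u)=3·0; sum ≡ 0  ⇒  +1.
(a,b)_3: α=6, u≡2; β=4, v≡2 (mod 3); (2|3)=-1, (2|3)=-1; sign (−1)^0·-1^4·-1^6 = +1.
(a,b)_∞: sgn(-1105)=−, sgn(2210)=+, so +1.
(a,b)_17: α=1, u≡11; β=1, v≡7 (mod 17); (11|17)=-1, (7|17)=-1; sign (−1)^0·-1^1·-1^1 = +1.
(a,b)_13: α=-1, u≡11; β=1, v≡3 (mod 13); (11|13)=-1, (3|13)=+1; sign (−1)^0·-1^1·+1^-1 = -1.
(a,b)_47: α=-4, u≡30; β=-2, v≡18 (mod 47); (30|47)=-1, (18|47)=+1; sign (−1)^0·-1^-2·+1^-4 = +1.
(a,b)_5: α=-1, u≡1; β=3, v≡2 (mod 5); (1|5)=+1, (2|5)=-1; sign (−1)^0·+1^3·-1^-1 = -1.
Ram(-1105, 2210) = {5, 13}; no ℚ_5-point on the conic.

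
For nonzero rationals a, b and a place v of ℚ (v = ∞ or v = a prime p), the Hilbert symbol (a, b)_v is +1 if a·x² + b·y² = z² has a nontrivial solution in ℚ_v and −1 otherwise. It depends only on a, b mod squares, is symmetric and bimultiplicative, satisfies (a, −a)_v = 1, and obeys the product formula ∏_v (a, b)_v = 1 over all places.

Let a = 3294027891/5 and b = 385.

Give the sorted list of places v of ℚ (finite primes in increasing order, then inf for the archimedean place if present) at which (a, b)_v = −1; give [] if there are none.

[5, 11]

Mod squares: a ≡ 95, b ≡ 385. Check v ∈ {∞, 2, 3, 5, 7, 11, 19}.
v=2: v_2(a)=0, v_2(b)=0; units ≡ 7, 1 (mod 8); ε·ε+αω+βω = 1·0+0·0+0·0 ≡ 0  ⇒  (a,b)_2 = +1.
v=3: a=3^4·(≡2), b=3^0·(≡1) mod 3; (2|3)=-1, (1|3)=+1; (−1)^{4·0·1}·(-1)^0·(+1)^4 = +1.
v=19: a=19^3·(≡1), b=19^0·(≡5) mod 19; (1|19)=+1, (5|19)=+1; (−1)^{3·0·9}·(+1)^0·(+1)^3 = +1.
v=11: a=11^2·(≡2), b=11^1·(≡2) mod 11; (2|11)=-1, (2|11)=-1; (−1)^{2·1·5}·(-1)^1·(-1)^2 = -1.
v=∞: 95 > 0 and 385 > 0  ⇒  (a,b)_∞ = +1.
v=7: a=7^2·(≡4), b=7^1·(≡6) mod 7; (4|7)=+1, (6|7)=-1; (−1)^{2·1·3}·(+1)^1·(-1)^2 = +1.
v=5: a=5^-1·(≡1), b=5^1·(≡2) mod 5; (1|5)=+1, (2|5)=-1; (−1)^{-1·1·2}·(+1)^1·(-1)^-1 = -1.
|Ram(95, 385)| = 2, even; anisotropic at {5, 11}.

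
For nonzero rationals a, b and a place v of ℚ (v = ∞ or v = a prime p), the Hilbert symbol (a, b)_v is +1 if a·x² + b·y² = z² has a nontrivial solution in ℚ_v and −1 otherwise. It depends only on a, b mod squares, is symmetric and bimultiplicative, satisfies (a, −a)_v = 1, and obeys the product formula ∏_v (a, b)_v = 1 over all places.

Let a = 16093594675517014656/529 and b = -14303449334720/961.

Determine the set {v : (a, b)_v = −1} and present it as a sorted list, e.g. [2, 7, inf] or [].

(a, b) ≡ (10906, -95) mod (ℚ^×)²; places V = {2, 3, 5, 7, 11, 13, 19, 23, 31, 41, ∞}.
(a,b)_7: α=3, u≡1; β=2, v≡5 (mod 7); (1|7)=+1, (5|7)=-1; sign (−1)^0·+1^2·-1^3 = -1.
(a,b)_13: α=4, u≡10; β=4, v≡9 (mod 13); (10|13)=+1, (9|13)=+1; sign (−1)^0·+1^4·+1^4 = +1.
(a,b)_∞: sgn(10906)=+, sgn(-95)=−, so +1.
(a,b)_11: α=2, u≡9; β=0, v≡1 (mod 11); (9|11)=+1, (1|11)=+1; sign (−1)^0·+1^0·+1^2 = +1.
(a,b)_5: α=0, u≡4; β=1, v≡1 (mod 5); (4|5)=+1, (1|5)=+1; sign (−1)^0·+1^1·+1^0 = +1.
(a,b)_3: α=4, u≡1; β=0, v≡1 (mod 3); (1|3)=+1, (1|3)=+1; sign (−1)^0·+1^0·+1^4 = +1.
(a,b)_19: α=1, u≡11; β=1, v≡13 (mod 19); (11|19)=+1, (13|19)=-1; sign (−1)^1·+1^1·-1^1 = +1.
(a,b)_23: α=-2, u≡6; β=0, v≡21 (mod 23); (6|23)=+1, (21|23)=-1; sign (−1)^0·+1^0·-1^-2 = +1.
(a,b)_2: α=7, β=6; u≡5, v≡1 (mod 8); ε(u)ε(v)=0·0, αω(v)=7·0, βω(u)=6·1; sum ≡ 0  ⇒  +1.
(a,b)_41: α=3, u≡2; β=2, v≡17 (mod 41); (2|41)=+1, (17|41)=-1; sign (−1)^0·+1^2·-1^3 = -1.
(a,b)_31: α=0, u≡20; β=-2, v≡13 (mod 31); (20|31)=+1, (13|31)=-1; sign (−1)^0·+1^-2·-1^0 = +1.
(10906, -95 / ℚ) ramifies at {7, 41}: a division algebra.

[7, 41]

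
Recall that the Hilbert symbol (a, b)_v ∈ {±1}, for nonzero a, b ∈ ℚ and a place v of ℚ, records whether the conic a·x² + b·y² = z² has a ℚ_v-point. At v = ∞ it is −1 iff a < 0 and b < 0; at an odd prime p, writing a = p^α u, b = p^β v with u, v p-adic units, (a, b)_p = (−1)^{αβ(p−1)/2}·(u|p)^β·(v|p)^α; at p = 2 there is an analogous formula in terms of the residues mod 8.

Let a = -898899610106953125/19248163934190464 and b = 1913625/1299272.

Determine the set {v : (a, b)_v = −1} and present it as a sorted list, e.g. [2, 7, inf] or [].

[2, 3, 5, 7]

(a, b) ≡ (-70, 210) mod (ℚ^×)²; places V = {2, 3, 5, 7, 11, 13, 31, 47, 53, ∞}.
(a,b)_∞: sgn(-70)=−, sgn(210)=+, so +1.
(a,b)_53: α=-2, u≡37; β=0, v≡2 (mod 53); (37|53)=+1, (2|53)=-1; sign (−1)^0·+1^0·-1^-2 = +1.
(a,b)_2: α=-7, β=-3; u≡5, v≡1 (mod 8); ε(u)ε(v)=0·0, αω(v)=-7·0, βω(u)=-3·1; sum ≡ 1  ⇒  -1.
(a,b)_47: α=2, u≡7; β=0, v≡5 (mod 47); (7|47)=+1, (5|47)=-1; sign (−1)^0·+1^0·-1^2 = +1.
(a,b)_5: α=7, u≡4; β=3, v≡2 (mod 5); (4|5)=+1, (2|5)=-1; sign (−1)^0·+1^3·-1^7 = -1.
(a,b)_3: α=16, u≡2; β=7, v≡1 (mod 3); (2|3)=-1, (1|3)=+1; sign (−1)^0·-1^7·+1^16 = -1.
(a,b)_7: α=-3, u≡4; β=1, v≡2 (mod 7); (4|7)=+1, (2|7)=+1; sign (−1)^1·+1^1·+1^-3 = -1.
(a,b)_31: α=-4, u≡13; β=-2, v≡3 (mod 31); (13|31)=-1, (3|31)=-1; sign (−1)^0·-1^-2·-1^-4 = +1.
(a,b)_11: α=2, u≡2; β=0, v≡3 (mod 11); (2|11)=-1, (3|11)=+1; sign (−1)^0·-1^0·+1^2 = +1.
(a,b)_13: α=-2, u≡6; β=-2, v≡5 (mod 13); (6|13)=-1, (5|13)=-1; sign (−1)^0·-1^-2·-1^-2 = +1.
|Ram(-70, 210)| = 4, even; anisotropic at {2, 3, 5, 7}.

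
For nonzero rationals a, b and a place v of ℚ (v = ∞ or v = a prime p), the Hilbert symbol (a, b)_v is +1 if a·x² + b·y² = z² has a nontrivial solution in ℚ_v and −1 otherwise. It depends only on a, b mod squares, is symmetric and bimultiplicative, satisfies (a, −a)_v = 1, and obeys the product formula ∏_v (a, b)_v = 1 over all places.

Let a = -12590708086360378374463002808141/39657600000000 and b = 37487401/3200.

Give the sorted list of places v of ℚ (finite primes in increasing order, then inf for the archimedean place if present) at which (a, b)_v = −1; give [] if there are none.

[2, 29, 31, 37]

Mod squares: a ≡ -15942634, b ≡ 1530098. Check v ∈ {∞, 2, 3, 5, 7, 13, 17, 19, 23, 29, 31, 37}.
v=23: a=23^3·(≡8), b=23^1·(≡5) mod 23; (8|23)=+1, (5|23)=-1; (−1)^{3·1·11}·(+1)^1·(-1)^3 = +1.
v=19: a=19^1·(≡11), b=19^0·(≡5) mod 19; (11|19)=+1, (5|19)=+1; (−1)^{1·0·9}·(+1)^0·(+1)^1 = +1.
v=7: a=7^10·(≡5), b=7^2·(≡5) mod 7; (5|7)=-1, (5|7)=-1; (−1)^{10·2·3}·(-1)^2·(-1)^10 = +1.
v=13: a=13^2·(≡2), b=13^0·(≡8) mod 13; (2|13)=-1, (8|13)=-1; (−1)^{2·0·6}·(-1)^0·(-1)^2 = +1.
v=17: a=17^-1·(≡10), b=17^0·(≡1) mod 17; (10|17)=-1, (1|17)=+1; (−1)^{-1·0·8}·(-1)^0·(+1)^-1 = +1.
v=3: a=3^-6·(≡2), b=3^0·(≡2) mod 3; (2|3)=-1, (2|3)=-1; (−1)^{-6·0·1}·(-1)^0·(-1)^-6 = +1.
v=29: a=29^3·(≡7), b=29^1·(≡11) mod 29; (7|29)=+1, (11|29)=-1; (−1)^{3·1·14}·(+1)^1·(-1)^3 = -1.
v=31: a=31^4·(≡12), b=31^1·(≡21) mod 31; (12|31)=-1, (21|31)=-1; (−1)^{4·1·15}·(-1)^1·(-1)^4 = -1.
v=5: a=5^-8·(≡4), b=5^-2·(≡2) mod 5; (4|5)=+1, (2|5)=-1; (−1)^{-8·-2·2}·(+1)^-2·(-1)^-8 = +1.
v=∞: -15942634 < 0 and 1530098 > 0  ⇒  (a,b)_∞ = +1.
v=37: a=37^3·(≡19), b=37^1·(≡33) mod 37; (19|37)=-1, (33|37)=+1; (−1)^{3·1·18}·(-1)^1·(+1)^3 = -1.
v=2: v_2(a)=-13, v_2(b)=-7; units ≡ 3, 1 (mod 8); ε·ε+αω+βω = 1·0+-13·0+-7·1 ≡ 1  ⇒  (a,b)_2 = -1.
Ram(-15942634, 1530098) = {2, 29, 31, 37}; no ℚ_2-point on the conic.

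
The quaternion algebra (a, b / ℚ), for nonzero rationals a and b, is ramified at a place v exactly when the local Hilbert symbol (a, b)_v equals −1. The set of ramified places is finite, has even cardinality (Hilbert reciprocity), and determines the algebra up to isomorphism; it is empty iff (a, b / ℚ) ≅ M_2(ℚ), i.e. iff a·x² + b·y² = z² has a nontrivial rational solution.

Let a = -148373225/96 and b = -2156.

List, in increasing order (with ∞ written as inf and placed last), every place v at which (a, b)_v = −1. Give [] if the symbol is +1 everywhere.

Mod squares: a ≡ -6006, b ≡ -11. Check v ∈ {∞, 2, 3, 5, 7, 11, 13}.
v=11: a=11^3·(≡4), b=11^1·(≡2) mod 11; (4|11)=+1, (2|11)=-1; (−1)^{3·1·5}·(+1)^1·(-1)^3 = +1.
v=2: v_2(a)=-5, v_2(b)=2; units ≡ 5, 5 (mod 8); ε·ε+αω+βω = 0·0+-5·1+2·1 ≡ 1  ⇒  (a,b)_2 = -1.
v=7: a=7^3·(≡5), b=7^2·(≡5) mod 7; (5|7)=-1, (5|7)=-1; (−1)^{3·2·3}·(-1)^2·(-1)^3 = -1.
v=5: a=5^2·(≡1), b=5^0·(≡4) mod 5; (1|5)=+1, (4|5)=+1; (−1)^{2·0·2}·(+1)^0·(+1)^2 = +1.
v=13: a=13^1·(≡5), b=13^0·(≡2) mod 13; (5|13)=-1, (2|13)=-1; (−1)^{1·0·6}·(-1)^0·(-1)^1 = -1.
v=∞: -6006 < 0 and -11 < 0  ⇒  (a,b)_∞ = -1.
v=3: a=3^-1·(≡2), b=3^0·(≡1) mod 3; (2|3)=-1, (1|3)=+1; (−1)^{-1·0·1}·(-1)^0·(+1)^-1 = +1.
(-6006, -11 / ℚ) ramifies at {2, 7, 13, ∞}: a division algebra.

[2, 7, 13, inf]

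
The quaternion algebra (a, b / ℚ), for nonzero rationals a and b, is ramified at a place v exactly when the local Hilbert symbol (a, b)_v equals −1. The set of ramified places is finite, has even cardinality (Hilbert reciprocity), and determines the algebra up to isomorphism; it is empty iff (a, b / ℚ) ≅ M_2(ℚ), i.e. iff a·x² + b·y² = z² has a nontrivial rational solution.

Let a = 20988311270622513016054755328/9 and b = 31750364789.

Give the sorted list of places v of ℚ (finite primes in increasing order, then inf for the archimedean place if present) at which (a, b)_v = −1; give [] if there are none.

Mod squares: a ≡ 5083, b ≡ 4301. Check v ∈ {∞, 2, 3, 11, 13, 17, 19, 23}.
v=2: v_2(a)=12, v_2(b)=0; units ≡ 3, 5 (mod 8); ε·ε+αω+βω = 1·0+12·1+0·1 ≡ 0  ⇒  (a,b)_2 = +1.
v=13: a=13^5·(≡12), b=13^2·(≡11) mod 13; (12|13)=+1, (11|13)=-1; (−1)^{5·2·6}·(+1)^2·(-1)^5 = -1.
v=11: a=11^6·(≡1), b=11^3·(≡7) mod 11; (1|11)=+1, (7|11)=-1; (−1)^{6·3·5}·(+1)^3·(-1)^6 = +1.
v=23: a=23^3·(≡14), b=23^1·(≡4) mod 23; (14|23)=-1, (4|23)=+1; (−1)^{3·1·11}·(-1)^1·(+1)^3 = +1.
v=19: a=19^4·(≡15), b=19^2·(≡16) mod 19; (15|19)=-1, (16|19)=+1; (−1)^{4·2·9}·(-1)^2·(+1)^4 = +1.
v=∞: 5083 > 0 and 4301 > 0  ⇒  (a,b)_∞ = +1.
v=17: a=17^3·(≡14), b=17^1·(≡16) mod 17; (14|17)=-1, (16|17)=+1; (−1)^{3·1·8}·(-1)^1·(+1)^3 = -1.
v=3: a=3^-2·(≡1), b=3^0·(≡2) mod 3; (1|3)=+1, (2|3)=-1; (−1)^{-2·0·1}·(+1)^0·(-1)^-2 = +1.
(5083, 4301 / ℚ) ramifies at {13, 17}: a division algebra.

[13, 17]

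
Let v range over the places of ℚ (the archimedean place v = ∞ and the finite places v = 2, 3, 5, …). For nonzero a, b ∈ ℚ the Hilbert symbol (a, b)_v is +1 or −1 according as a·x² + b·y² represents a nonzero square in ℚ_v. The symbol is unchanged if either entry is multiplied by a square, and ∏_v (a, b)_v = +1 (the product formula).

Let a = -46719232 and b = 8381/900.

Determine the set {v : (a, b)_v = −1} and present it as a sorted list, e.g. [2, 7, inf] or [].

Mod squares: a ≡ -217, b ≡ 29. Check v ∈ {∞, 2, 3, 5, 7, 17, 29, 31}.
v=2: v_2(a)=8, v_2(b)=-2; units ≡ 7, 5 (mod 8); ε·ε+αω+βω = 1·0+8·1+-2·0 ≡ 0  ⇒  (a,b)_2 = +1.
v=5: a=5^0·(≡3), b=5^-2·(≡1) mod 5; (3|5)=-1, (1|5)=+1; (−1)^{0·-2·2}·(-1)^-2·(+1)^0 = +1.
v=29: a=29^2·(≡12), b=29^1·(≡28) mod 29; (12|29)=-1, (28|29)=+1; (−1)^{2·1·14}·(-1)^1·(+1)^2 = -1.
v=17: a=17^0·(≡15), b=17^2·(≡5) mod 17; (15|17)=+1, (5|17)=-1; (−1)^{0·2·8}·(+1)^2·(-1)^0 = +1.
v=3: a=3^0·(≡2), b=3^-2·(≡2) mod 3; (2|3)=-1, (2|3)=-1; (−1)^{0·-2·1}·(-1)^-2·(-1)^0 = +1.
v=∞: -217 < 0 and 29 > 0  ⇒  (a,b)_∞ = +1.
v=31: a=31^1·(≡24), b=31^0·(≡11) mod 31; (24|31)=-1, (11|31)=-1; (−1)^{1·0·15}·(-1)^0·(-1)^1 = -1.
v=7: a=7^1·(≡2), b=7^0·(≡4) mod 7; (2|7)=+1, (4|7)=+1; (−1)^{1·0·3}·(+1)^0·(+1)^1 = +1.
(-217, 29 / ℚ) ramifies at {29, 31}: a division algebra.

[29, 31]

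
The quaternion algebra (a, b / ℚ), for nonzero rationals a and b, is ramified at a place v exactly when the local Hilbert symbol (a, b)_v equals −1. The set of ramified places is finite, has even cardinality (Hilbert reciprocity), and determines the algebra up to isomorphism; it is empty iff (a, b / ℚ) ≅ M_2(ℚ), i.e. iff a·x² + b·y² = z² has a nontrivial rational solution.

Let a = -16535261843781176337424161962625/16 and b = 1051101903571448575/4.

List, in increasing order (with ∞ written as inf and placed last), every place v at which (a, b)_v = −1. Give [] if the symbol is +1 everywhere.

Mod squares: a ≡ -30305, b ≡ 23357167. Check v ∈ {∞, 2, 3, 5, 7, 11, 17, 19, 23, 29, 31, 41, 47}.
v=31: a=31^2·(≡27), b=31^1·(≡2) mod 31; (27|31)=-1, (2|31)=+1; (−1)^{2·1·15}·(-1)^1·(+1)^2 = -1.
v=2: v_2(a)=-4, v_2(b)=-2; units ≡ 7, 7 (mod 8); ε·ε+αω+βω = 1·1+-4·0+-2·0 ≡ 1  ⇒  (a,b)_2 = -1.
v=11: a=11^5·(≡2), b=11^2·(≡9) mod 11; (2|11)=-1, (9|11)=+1; (−1)^{5·2·5}·(-1)^2·(+1)^5 = +1.
v=3: a=3^2·(≡1), b=3^0·(≡1) mod 3; (1|3)=+1, (1|3)=+1; (−1)^{2·0·1}·(+1)^0·(+1)^2 = +1.
v=47: a=47^2·(≡22), b=47^1·(≡43) mod 47; (22|47)=-1, (43|47)=-1; (−1)^{2·1·23}·(-1)^1·(-1)^2 = -1.
v=∞: -30305 < 0 and 23357167 > 0  ⇒  (a,b)_∞ = +1.
v=41: a=41^2·(≡13), b=41^1·(≡39) mod 41; (13|41)=-1, (39|41)=+1; (−1)^{2·1·20}·(-1)^1·(+1)^2 = -1.
v=29: a=29^3·(≡5), b=29^2·(≡22) mod 29; (5|29)=+1, (22|29)=+1; (−1)^{3·2·14}·(+1)^2·(+1)^3 = +1.
v=19: a=19^3·(≡5), b=19^2·(≡16) mod 19; (5|19)=+1, (16|19)=+1; (−1)^{3·2·9}·(+1)^2·(+1)^3 = +1.
v=5: a=5^3·(≡4), b=5^2·(≡2) mod 5; (4|5)=+1, (2|5)=-1; (−1)^{3·2·2}·(+1)^2·(-1)^3 = -1.
v=7: a=7^0·(≡5), b=7^2·(≡1) mod 7; (5|7)=-1, (1|7)=+1; (−1)^{0·2·3}·(-1)^2·(+1)^0 = +1.
v=23: a=23^2·(≡18), b=23^1·(≡21) mod 23; (18|23)=+1, (21|23)=-1; (−1)^{2·1·11}·(+1)^1·(-1)^2 = +1.
v=17: a=17^2·(≡10), b=17^1·(≡6) mod 17; (10|17)=-1, (6|17)=-1; (−1)^{2·1·8}·(-1)^1·(-1)^2 = -1.
(-30305, 23357167 / ℚ) ramifies at {2, 5, 17, 31, 41, 47}: a division algebra.

[2, 5, 17, 31, 41, 47]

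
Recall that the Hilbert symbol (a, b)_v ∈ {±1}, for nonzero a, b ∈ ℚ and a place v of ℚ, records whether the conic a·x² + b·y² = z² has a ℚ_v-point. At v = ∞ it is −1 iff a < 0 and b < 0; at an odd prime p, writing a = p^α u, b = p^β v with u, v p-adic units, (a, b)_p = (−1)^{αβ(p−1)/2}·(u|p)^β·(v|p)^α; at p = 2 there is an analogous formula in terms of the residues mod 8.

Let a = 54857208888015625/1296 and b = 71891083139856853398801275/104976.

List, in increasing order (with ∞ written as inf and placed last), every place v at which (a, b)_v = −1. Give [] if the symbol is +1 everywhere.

Mod squares: a ≡ 7657, b ≡ 3059. Check v ∈ {∞, 2, 3, 5, 7, 11, 13, 17, 19, 23, 31}.
v=19: a=19^3·(≡5), b=19^5·(≡9) mod 19; (5|19)=+1, (9|19)=+1; (−1)^{3·5·9}·(+1)^5·(+1)^3 = -1.
v=17: a=17^0·(≡10), b=17^2·(≡4) mod 17; (10|17)=-1, (4|17)=+1; (−1)^{0·2·8}·(-1)^2·(+1)^0 = +1.
v=31: a=31^1·(≡21), b=31^2·(≡12) mod 31; (21|31)=-1, (12|31)=-1; (−1)^{1·2·15}·(-1)^2·(-1)^1 = -1.
v=5: a=5^6·(≡3), b=5^2·(≡1) mod 5; (3|5)=-1, (1|5)=+1; (−1)^{6·2·2}·(-1)^2·(+1)^6 = +1.
v=23: a=23^2·(≡11), b=23^3·(≡12) mod 23; (11|23)=-1, (12|23)=+1; (−1)^{2·3·11}·(-1)^3·(+1)^2 = -1.
v=11: a=11^0·(≡4), b=11^2·(≡4) mod 11; (4|11)=+1, (4|11)=+1; (−1)^{0·2·5}·(+1)^2·(+1)^0 = +1.
v=∞: 7657 > 0 and 3059 > 0  ⇒  (a,b)_∞ = +1.
v=2: v_2(a)=-4, v_2(b)=-4; units ≡ 1, 3 (mod 8); ε·ε+αω+βω = 0·1+-4·1+-4·0 ≡ 0  ⇒  (a,b)_2 = +1.
v=3: a=3^-4·(≡1), b=3^-8·(≡2) mod 3; (1|3)=+1, (2|3)=-1; (−1)^{-4·-8·1}·(+1)^-8·(-1)^-4 = +1.
v=13: a=13^1·(≡4), b=13^2·(≡9) mod 13; (4|13)=+1, (9|13)=+1; (−1)^{1·2·6}·(+1)^2·(+1)^1 = +1.
v=7: a=7^4·(≡5), b=7^5·(≡3) mod 7; (5|7)=-1, (3|7)=-1; (−1)^{4·5·3}·(-1)^5·(-1)^4 = -1.
|Ram(7657, 3059)| = 4, even; anisotropic at {7, 19, 23, 31}.

[7, 19, 23, 31]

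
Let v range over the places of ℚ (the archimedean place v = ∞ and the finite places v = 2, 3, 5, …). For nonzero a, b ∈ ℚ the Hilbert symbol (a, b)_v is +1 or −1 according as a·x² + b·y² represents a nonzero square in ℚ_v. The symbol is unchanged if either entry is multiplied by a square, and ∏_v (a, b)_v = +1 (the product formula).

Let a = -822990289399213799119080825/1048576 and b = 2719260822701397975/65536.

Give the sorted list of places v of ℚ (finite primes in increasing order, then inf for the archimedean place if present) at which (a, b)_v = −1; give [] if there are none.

(a, b) ≡ (-211497, 159) mod (ℚ^×)²; places V = {2, 3, 5, 7, 11, 13, 17, 29, 53, ∞}.
(a,b)_3: α=5, u≡1; β=1, v≡2 (mod 3); (1|3)=+1, (2|3)=-1; sign (−1)^1·+1^1·-1^5 = +1.
(a,b)_11: α=3, u≡4; β=2, v≡9 (mod 11); (4|11)=+1, (9|11)=+1; sign (−1)^0·+1^2·+1^3 = +1.
(a,b)_∞: sgn(-211497)=−, sgn(159)=+, so +1.
(a,b)_53: α=4, u≡8; β=3, v≡18 (mod 53); (8|53)=-1, (18|53)=-1; sign (−1)^0·-1^3·-1^4 = -1.
(a,b)_17: α=3, u≡5; β=2, v≡7 (mod 17); (5|17)=-1, (7|17)=-1; sign (−1)^0·-1^2·-1^3 = -1.
(a,b)_29: α=3, u≡8; β=2, v≡14 (mod 29); (8|29)=-1, (14|29)=-1; sign (−1)^0·-1^2·-1^3 = -1.
(a,b)_7: α=2, u≡1; β=2, v≡3 (mod 7); (1|7)=+1, (3|7)=-1; sign (−1)^0·+1^2·-1^2 = +1.
(a,b)_2: α=-20, β=-16; u≡7, v≡7 (mod 8); ε(u)ε(v)=1·1, αω(v)=-20·0, βω(u)=-16·0; sum ≡ 1  ⇒  -1.
(a,b)_13: α=3, u≡2; β=2, v≡12 (mod 13); (2|13)=-1, (12|13)=+1; sign (−1)^0·-1^2·+1^3 = +1.
(a,b)_5: α=2, u≡2; β=2, v≡4 (mod 5); (2|5)=-1, (4|5)=+1; sign (−1)^0·-1^2·+1^2 = +1.
|Ram(-211497, 159)| = 4, even; anisotropic at {2, 17, 29, 53}.

[2, 17, 29, 53]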